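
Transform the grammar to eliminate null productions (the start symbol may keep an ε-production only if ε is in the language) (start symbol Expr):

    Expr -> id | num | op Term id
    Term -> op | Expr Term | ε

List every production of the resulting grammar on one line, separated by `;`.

Nullable nonterminals: {Term}.
ε ∉ L(G), so no ε-production is kept.
For each production, add variants omitting each subset of nullable occurrences: Expr → op Term id gives op Term id | op id. Term → Expr Term gives Expr Term | Expr.

Expr -> id | num | op Term id | op id; Term -> op | Expr Term | Expr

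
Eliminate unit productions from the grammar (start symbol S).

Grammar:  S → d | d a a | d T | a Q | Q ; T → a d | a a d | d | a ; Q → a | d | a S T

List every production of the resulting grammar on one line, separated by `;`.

S → d | d a a | d T | a Q | a | a S T; T → a d | a a d | d | a; Q → a | d | a S T

Unit pairs: S ⇒* {Q}.
For each unit pair (A, B), copy every non-unit production of B to A, then drop all unit productions.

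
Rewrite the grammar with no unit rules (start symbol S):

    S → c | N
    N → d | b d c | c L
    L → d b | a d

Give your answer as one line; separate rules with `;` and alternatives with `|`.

Unit pairs: S ⇒* {N}.
For each unit pair (A, B), copy every non-unit production of B to A, then drop all unit productions.

S → c | d | b d c | c L; N → d | b d c | c L; L → d b | a d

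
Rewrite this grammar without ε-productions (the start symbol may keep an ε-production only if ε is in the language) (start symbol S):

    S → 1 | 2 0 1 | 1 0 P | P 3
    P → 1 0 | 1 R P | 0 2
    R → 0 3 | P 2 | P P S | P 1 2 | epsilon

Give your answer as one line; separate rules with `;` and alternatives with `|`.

S → 1 | 2 0 1 | 1 0 P | P 3; P → 1 0 | 1 R P | 1 P | 0 2; R → 0 3 | P 2 | P P S | P 1 2

Nullable nonterminals: {R}.
ε ∉ L(G), so no ε-production is kept.
For each production, add variants omitting each subset of nullable occurrences: P → 1 R P gives 1 R P | 1 P.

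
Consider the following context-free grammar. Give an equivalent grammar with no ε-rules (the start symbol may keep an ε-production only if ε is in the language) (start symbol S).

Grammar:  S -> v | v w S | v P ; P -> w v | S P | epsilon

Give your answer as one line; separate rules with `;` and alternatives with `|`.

The nullable symbols are {P}.
ε ∉ L(G), so no ε-production is kept.
Expand every rule over subsets of its nullable positions: P → S P gives S P | S.

S -> v | v w S | v P; P -> w v | S P | S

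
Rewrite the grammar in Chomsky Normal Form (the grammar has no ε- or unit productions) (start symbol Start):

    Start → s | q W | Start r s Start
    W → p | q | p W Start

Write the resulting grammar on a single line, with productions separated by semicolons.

Start → s | X1 W | Start Y1; W → p | q | X4 Y3; X1 → q; X2 → r; X3 → s; X4 → p; Y1 → X2 Y2; Y2 → X3 Start; Y3 → W Start

Introduce a nonterminal for each terminal appearing in a rule of length ≥ 2: X1 → q, X2 → r, X3 → s, X4 → p.
Binarize each right-hand side of length ≥ 3 by chaining fresh nonterminals (Y1, Y2, …): affected rules were Start → Start X2 X3 Start; W → X4 W Start.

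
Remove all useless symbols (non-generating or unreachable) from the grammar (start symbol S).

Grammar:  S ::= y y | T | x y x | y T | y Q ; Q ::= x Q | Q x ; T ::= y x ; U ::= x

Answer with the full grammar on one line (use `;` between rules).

Generating nonterminals: {S, T, U}.
Reachable from S after that: {S, T}.
Removed useless symbols: {Q, U} and every production mentioning them.

S ::= y y | T | x y x | y T; T ::= y x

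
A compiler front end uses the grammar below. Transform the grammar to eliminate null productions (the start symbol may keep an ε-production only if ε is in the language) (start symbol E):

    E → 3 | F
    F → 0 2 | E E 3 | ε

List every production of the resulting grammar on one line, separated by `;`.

The nullable symbols are {E, F}.
ε ∈ L(G) since E is nullable, so keep E → ε.
For each production, add variants omitting each subset of nullable occurrences: F → E E 3 gives E E 3 | E 3 | 3.

E → 3 | F | ε; F → 0 2 | E E 3 | E 3 | 3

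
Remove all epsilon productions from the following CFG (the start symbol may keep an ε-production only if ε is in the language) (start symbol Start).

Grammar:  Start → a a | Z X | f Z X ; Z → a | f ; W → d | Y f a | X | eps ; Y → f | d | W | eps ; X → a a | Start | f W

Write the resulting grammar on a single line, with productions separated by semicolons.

Start → a a | Z X | f Z X; Z → a | f; W → d | Y f a | f a | X; Y → f | d | W; X → a a | Start | f W | f

Nullable set = {W, Y}.
ε ∉ L(G), so no ε-production is kept.
For each production, add variants omitting each subset of nullable occurrences: W → Y f a gives Y f a | f a. X → f W gives f W | f.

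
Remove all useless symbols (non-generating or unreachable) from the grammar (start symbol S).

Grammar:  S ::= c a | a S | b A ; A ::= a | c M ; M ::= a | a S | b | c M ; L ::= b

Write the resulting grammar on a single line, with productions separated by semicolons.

Generating nonterminals: {A, L, M, S}.
Reachable from S after that: {A, M, S}.
Removed useless symbols: {L} and every production mentioning them.

S ::= c a | a S | b A; A ::= a | c M; M ::= a | a S | b | c M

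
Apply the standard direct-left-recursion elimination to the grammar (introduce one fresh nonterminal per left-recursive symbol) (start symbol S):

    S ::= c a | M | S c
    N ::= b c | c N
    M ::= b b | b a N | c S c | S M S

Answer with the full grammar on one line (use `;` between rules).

Left recursion appears on S.
For S: α = {c}, β = {c a, M}. Rewrite as S → β S' and S' → α S' | ε.

S ::= c a S' | M S'; N ::= b c | c N; M ::= b b | b a N | c S c | S M S; S' ::= c S' | ε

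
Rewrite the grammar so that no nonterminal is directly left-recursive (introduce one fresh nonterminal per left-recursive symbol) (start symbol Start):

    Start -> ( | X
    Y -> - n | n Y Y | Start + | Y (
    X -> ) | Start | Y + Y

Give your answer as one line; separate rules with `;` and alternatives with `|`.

Y is directly left-recursive.
For Y: α = {(}, β = {- n, n Y Y, Start +}. Rewrite as Y → β Y1 and Y1 → α Y1 | ε.

Start -> ( | X; Y -> - n Y1 | n Y Y Y1 | Start + Y1; X -> ) | Start | Y + Y; Y1 -> ( Y1 | epsilon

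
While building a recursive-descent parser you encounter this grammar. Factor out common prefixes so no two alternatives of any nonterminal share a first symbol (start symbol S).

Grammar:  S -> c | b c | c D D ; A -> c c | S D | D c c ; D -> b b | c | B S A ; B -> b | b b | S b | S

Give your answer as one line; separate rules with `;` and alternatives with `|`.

S has alternatives sharing prefix 'c': factor to S → c S' with S' → ε | D D.
B has alternatives sharing prefix 'b': factor to B → b B' with B' → ε | b.
B has alternatives sharing prefix 'S': factor to B → S B'' with B'' → b | ε.

S -> b c | c S'; A -> c c | S D | D c c; D -> b b | c | B S A; B -> b B' | S B''; S' -> ε | D D; B' -> ε | b; B'' -> b | ε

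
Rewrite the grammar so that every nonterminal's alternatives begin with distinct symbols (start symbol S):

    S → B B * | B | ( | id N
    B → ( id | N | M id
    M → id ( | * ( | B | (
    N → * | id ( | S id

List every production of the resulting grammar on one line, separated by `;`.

S → ( | id N | B S'; B → ( id | N | M id; M → id ( | * ( | B | (; N → * | id ( | S id; S' → B * | ε

S has alternatives sharing prefix 'B': factor to S → B S' with S' → B * | ε.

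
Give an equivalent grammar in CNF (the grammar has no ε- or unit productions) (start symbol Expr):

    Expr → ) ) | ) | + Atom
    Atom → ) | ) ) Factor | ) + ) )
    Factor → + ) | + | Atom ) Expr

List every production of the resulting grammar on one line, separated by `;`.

Introduce a nonterminal for each terminal appearing in a rule of length ≥ 2: X1 → ), X2 → +.
Binarize each right-hand side of length ≥ 3 by chaining fresh nonterminals (Y1, Y2, …): affected rules were Atom → X1 X1 Factor; Atom → X1 X2 X1 X1; Factor → Atom X1 Expr.

Expr → X1 X1 | ) | X2 Atom; Atom → ) | X1 Y1 | X1 Y2; Factor → X2 X1 | + | Atom Y4; X1 → ); X2 → +; Y1 → X1 Factor; Y2 → X2 Y3; Y3 → X1 X1; Y4 → X1 Expr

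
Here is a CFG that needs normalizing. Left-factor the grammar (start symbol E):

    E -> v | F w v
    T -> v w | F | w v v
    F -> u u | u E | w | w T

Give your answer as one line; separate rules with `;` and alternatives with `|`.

F has alternatives sharing prefix 'u': factor to F → u F' with F' → u | E.
F has alternatives sharing prefix 'w': factor to F → w F'' with F'' → ε | T.

E -> v | F w v; T -> v w | F | w v v; F -> u F' | w F''; F' -> u | E; F'' -> ε | T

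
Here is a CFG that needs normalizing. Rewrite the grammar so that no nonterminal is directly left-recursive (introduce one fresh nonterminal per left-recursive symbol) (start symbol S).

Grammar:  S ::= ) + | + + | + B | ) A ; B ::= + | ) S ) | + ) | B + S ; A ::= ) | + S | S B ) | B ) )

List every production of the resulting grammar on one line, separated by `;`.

Directly left-recursive nonterminal: B.
For B: α = {+ S}, β = {+, ) S ), + )}. Rewrite as B → β B' and B' → α B' | ε.

S ::= ) + | + + | + B | ) A; B ::= + B' | ) S ) B' | + ) B'; A ::= ) | + S | S B ) | B ) ); B' ::= + S B' | epsilon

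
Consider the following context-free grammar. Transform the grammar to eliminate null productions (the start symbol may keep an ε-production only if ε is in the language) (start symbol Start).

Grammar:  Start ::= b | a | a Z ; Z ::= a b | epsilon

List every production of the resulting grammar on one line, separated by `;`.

Nullable set = {Z}.
ε ∉ L(G), so no ε-production is kept.

Start ::= b | a | a Z; Z ::= a b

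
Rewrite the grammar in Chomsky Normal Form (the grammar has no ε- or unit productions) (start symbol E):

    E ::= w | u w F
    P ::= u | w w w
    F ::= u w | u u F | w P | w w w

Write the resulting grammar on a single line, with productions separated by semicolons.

Introduce a nonterminal for each terminal appearing in a rule of length ≥ 2: X1 → u, X2 → w.
Binarize each right-hand side of length ≥ 3 by chaining fresh nonterminals (Y1, Y2, …): affected rules were E → X1 X2 F; P → X2 X2 X2; F → X1 X1 F; F → X2 X2 X2.

E ::= w | X1 Y1; P ::= u | X2 Y2; F ::= X1 X2 | X1 Y3 | X2 P | X2 Y4; X1 ::= u; X2 ::= w; Y1 ::= X2 F; Y2 ::= X2 X2; Y3 ::= X1 F; Y4 ::= X2 X2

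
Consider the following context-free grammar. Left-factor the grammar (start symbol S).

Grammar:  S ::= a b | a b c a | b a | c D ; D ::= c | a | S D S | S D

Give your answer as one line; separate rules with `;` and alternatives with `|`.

S has alternatives sharing prefix 'a b': factor to S → a b S' with S' → ε | c a.
D has alternatives sharing prefix 'S D': factor to D → S D D' with D' → S | ε.

S ::= b a | c D | a b S'; D ::= c | a | S D D'; S' ::= ε | c a; D' ::= S | ε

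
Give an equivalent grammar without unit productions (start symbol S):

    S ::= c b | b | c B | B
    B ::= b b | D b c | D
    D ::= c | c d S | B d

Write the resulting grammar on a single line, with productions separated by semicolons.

Unit pairs: B ⇒* {D}; S ⇒* {B, D}.
For each unit pair (A, B), copy every non-unit production of B to A, then drop all unit productions.

S ::= b b | D b c | c | c d S | B d | c b | b | c B; B ::= b b | D b c | c | c d S | B d; D ::= c | c d S | B d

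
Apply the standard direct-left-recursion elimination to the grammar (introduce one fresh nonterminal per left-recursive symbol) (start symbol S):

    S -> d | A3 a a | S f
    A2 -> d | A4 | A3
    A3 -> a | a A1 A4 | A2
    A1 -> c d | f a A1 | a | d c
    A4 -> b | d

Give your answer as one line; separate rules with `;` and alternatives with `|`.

S -> d S' | A3 a a S'; A2 -> d | A4 | A3; A3 -> a | a A1 A4 | A2; A1 -> c d | f a A1 | a | d c; A4 -> b | d; S' -> f S' | ε

S is directly left-recursive.
For S: α = {f}, β = {d, A3 a a}. Rewrite as S → β S' and S' → α S' | ε.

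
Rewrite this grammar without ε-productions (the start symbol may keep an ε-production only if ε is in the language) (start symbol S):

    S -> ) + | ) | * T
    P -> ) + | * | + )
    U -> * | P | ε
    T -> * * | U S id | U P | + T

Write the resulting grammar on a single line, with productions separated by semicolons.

S -> ) + | ) | * T; P -> ) + | * | + ); U -> * | P; T -> * * | U S id | S id | U P | P | + T

Nullable nonterminals: {U}.
ε ∉ L(G), so no ε-production is kept.
Expand every rule over subsets of its nullable positions: T → U S id gives U S id | S id. T → U P gives U P | P.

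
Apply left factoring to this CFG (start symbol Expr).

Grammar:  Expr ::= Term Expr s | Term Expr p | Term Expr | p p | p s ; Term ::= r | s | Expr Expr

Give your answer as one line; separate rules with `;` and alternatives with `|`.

Expr ::= Term Expr Expr1 | p Expr2; Term ::= r | s | Expr Expr; Expr1 ::= s | p | ε; Expr2 ::= p | s

Expr has alternatives sharing prefix 'Term Expr': factor to Expr → Term Expr Expr1 with Expr1 → s | p | ε.
Expr has alternatives sharing prefix 'p': factor to Expr → p Expr2 with Expr2 → p | s.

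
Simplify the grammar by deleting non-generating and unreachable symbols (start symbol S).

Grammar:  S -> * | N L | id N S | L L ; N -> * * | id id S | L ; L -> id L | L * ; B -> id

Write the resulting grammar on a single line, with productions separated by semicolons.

S -> * | id N S; N -> * * | id id S

Generating nonterminals: {B, N, S}.
Reachable from S after that: {N, S}.
Removed useless symbols: {B, L} and every production mentioning them.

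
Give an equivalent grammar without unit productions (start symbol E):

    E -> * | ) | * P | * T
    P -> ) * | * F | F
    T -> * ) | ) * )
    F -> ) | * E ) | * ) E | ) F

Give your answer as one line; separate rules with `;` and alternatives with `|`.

E -> * | ) | * P | * T; P -> ) | * E ) | * ) E | ) F | ) * | * F; T -> * ) | ) * ); F -> ) | * E ) | * ) E | ) F

Unit pairs: P ⇒* {F}.
For each unit pair (A, B), copy every non-unit production of B to A, then drop all unit productions.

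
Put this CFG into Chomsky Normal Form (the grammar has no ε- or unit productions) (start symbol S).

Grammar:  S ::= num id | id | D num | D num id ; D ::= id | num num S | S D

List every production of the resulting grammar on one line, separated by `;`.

Introduce a nonterminal for each terminal appearing in a rule of length ≥ 2: X1 → num, X2 → id.
Binarize each right-hand side of length ≥ 3 by chaining fresh nonterminals (Y1, Y2, …): affected rules were S → D X1 X2; D → X1 X1 S.

S ::= X1 X2 | id | D X1 | D Y1; D ::= id | X1 Y2 | S D; X1 ::= num; X2 ::= id; Y1 ::= X1 X2; Y2 ::= X1 S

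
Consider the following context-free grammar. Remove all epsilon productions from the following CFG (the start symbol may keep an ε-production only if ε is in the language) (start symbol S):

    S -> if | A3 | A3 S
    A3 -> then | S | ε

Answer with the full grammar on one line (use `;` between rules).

The nullable symbols are {A3, S}.
ε ∈ L(G) since S is nullable, so keep S → ε.

S -> if | A3 | A3 S | ε; A3 -> then | S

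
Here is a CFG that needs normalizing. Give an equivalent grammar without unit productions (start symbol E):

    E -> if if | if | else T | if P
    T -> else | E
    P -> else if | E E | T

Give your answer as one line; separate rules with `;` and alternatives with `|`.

Unit pairs: P ⇒* {E, T}; T ⇒* {E}.
For each unit pair (A, B), copy every non-unit production of B to A, then drop all unit productions.

E -> if if | if | else T | if P; T -> if if | if | else T | if P | else; P -> if if | if | else T | if P | else if | E E | else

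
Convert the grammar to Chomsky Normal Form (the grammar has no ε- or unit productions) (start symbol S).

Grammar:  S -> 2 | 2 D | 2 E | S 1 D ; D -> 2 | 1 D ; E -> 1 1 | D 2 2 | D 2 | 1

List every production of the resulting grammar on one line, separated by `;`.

Introduce a nonterminal for each terminal appearing in a rule of length ≥ 2: X1 → 2, X2 → 1.
Binarize each right-hand side of length ≥ 3 by chaining fresh nonterminals (Y1, Y2, …): affected rules were S → S X2 D; E → D X1 X1.

S -> 2 | X1 D | X1 E | S Y1; D -> 2 | X2 D; E -> X2 X2 | D Y2 | D X1 | 1; X1 -> 2; X2 -> 1; Y1 -> X2 D; Y2 -> X1 X1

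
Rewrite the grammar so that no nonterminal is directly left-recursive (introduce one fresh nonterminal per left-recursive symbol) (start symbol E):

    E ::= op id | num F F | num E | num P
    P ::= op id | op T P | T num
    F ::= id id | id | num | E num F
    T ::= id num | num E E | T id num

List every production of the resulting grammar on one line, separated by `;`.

T is directly left-recursive.
For T: α = {id num}, β = {id num, num E E}. Rewrite as T → β T' and T' → α T' | ε.

E ::= op id | num F F | num E | num P; P ::= op id | op T P | T num; F ::= id id | id | num | E num F; T ::= id num T' | num E E T'; T' ::= id num T' | ε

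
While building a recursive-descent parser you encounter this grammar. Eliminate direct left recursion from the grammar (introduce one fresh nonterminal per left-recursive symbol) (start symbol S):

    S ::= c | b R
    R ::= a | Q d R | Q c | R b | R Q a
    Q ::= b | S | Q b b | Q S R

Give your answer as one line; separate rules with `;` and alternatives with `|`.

S ::= c | b R; R ::= a R' | Q d R R' | Q c R'; Q ::= b Q' | S Q'; R' ::= b R' | Q a R' | ε; Q' ::= b b Q' | S R Q' | ε

R, Q are directly left-recursive.
For R: α = {b, Q a}, β = {a, Q d R, Q c}. Rewrite as R → β R' and R' → α R' | ε.
For Q: α = {b b, S R}, β = {b, S}. Rewrite as Q → β Q' and Q' → α Q' | ε.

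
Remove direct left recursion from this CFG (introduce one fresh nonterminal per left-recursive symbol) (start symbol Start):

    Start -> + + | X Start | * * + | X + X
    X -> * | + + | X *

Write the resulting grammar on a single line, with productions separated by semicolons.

Start -> + + | X Start | * * + | X + X; X -> * X1 | + + X1; X1 -> * X1 | ε

Left recursion appears on X.
For X: α = {*}, β = {*, + +}. Rewrite as X → β X1 and X1 → α X1 | ε.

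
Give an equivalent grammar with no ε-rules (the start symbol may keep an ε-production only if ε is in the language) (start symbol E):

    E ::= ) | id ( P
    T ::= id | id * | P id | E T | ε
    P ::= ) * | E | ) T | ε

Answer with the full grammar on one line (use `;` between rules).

Nullable nonterminals: {P, T}.
ε ∉ L(G), so no ε-production is kept.
Add the nullable-subset variants: E → id ( P gives id ( P | id (. T → E T gives E T | E. P → ) T gives ) T | ).

E ::= ) | id ( P | id (; T ::= id | id * | P id | E T | E; P ::= ) * | E | ) T | )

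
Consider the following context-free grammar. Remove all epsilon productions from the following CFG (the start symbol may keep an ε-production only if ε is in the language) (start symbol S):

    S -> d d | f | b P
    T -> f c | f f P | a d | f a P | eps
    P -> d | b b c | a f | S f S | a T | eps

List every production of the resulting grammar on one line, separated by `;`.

S -> d d | f | b P | b; T -> f c | f f P | f f | a d | f a P | f a; P -> d | b b c | a f | S f S | a T | a

Nullable set = {P, T}.
ε ∉ L(G), so no ε-production is kept.
For each production, add variants omitting each subset of nullable occurrences: S → b P gives b P | b. T → f f P gives f f P | f f. T → f a P gives f a P | f a. P → a T gives a T | a.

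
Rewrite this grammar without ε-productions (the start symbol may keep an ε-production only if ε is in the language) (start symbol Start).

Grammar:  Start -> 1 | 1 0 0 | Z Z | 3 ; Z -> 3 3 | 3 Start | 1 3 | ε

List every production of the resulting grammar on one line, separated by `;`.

Start -> 1 | 1 0 0 | Z Z | Z | 3 | ε; Z -> 3 3 | 3 Start | 3 | 1 3

Nullable nonterminals: {Start, Z}.
ε ∈ L(G) since Start is nullable, so keep Start → ε.
For each production, add variants omitting each subset of nullable occurrences: Start → Z Z gives Z Z | Z. Z → 3 Start gives 3 Start | 3.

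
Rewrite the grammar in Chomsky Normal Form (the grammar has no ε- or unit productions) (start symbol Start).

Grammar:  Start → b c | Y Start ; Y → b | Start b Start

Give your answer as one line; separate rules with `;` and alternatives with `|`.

Start → X1 X2 | Y Start; Y → b | Start Y1; X1 → b; X2 → c; Y1 → X1 Start

Introduce a nonterminal for each terminal appearing in a rule of length ≥ 2: X1 → b, X2 → c.
Binarize each right-hand side of length ≥ 3 by chaining fresh nonterminals (Y1, Y2, …): affected rules were Y → Start X1 Start.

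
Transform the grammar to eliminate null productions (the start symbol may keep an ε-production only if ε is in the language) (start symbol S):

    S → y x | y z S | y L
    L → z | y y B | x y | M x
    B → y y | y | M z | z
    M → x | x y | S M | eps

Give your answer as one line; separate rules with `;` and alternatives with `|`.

S → y x | y z S | y L; L → z | y y B | x y | M x | x; B → y y | y | M z | z; M → x | x y | S M | S

Nullable nonterminals: {M}.
ε ∉ L(G), so no ε-production is kept.
Add the nullable-subset variants: L → M x gives M x | x. B → M z gives M z | z. M → S M gives S M | S.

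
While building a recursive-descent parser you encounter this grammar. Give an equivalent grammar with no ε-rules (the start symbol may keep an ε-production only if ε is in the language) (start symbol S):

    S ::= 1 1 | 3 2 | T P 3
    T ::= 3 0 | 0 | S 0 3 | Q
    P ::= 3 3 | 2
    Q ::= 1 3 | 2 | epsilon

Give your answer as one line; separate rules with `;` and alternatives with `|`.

S ::= 1 1 | 3 2 | T P 3 | P 3; T ::= 3 0 | 0 | S 0 3 | Q; P ::= 3 3 | 2; Q ::= 1 3 | 2

The nullable symbols are {Q, T}.
ε ∉ L(G), so no ε-production is kept.
Expand every rule over subsets of its nullable positions: S → T P 3 gives T P 3 | P 3.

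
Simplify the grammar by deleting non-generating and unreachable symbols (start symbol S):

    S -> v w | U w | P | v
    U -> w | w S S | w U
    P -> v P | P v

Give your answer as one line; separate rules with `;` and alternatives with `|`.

S -> v w | U w | v; U -> w | w S S | w U

Generating nonterminals: {S, U}.
Reachable from S after that: {S, U}.
Removed useless symbols: {P} and every production mentioning them.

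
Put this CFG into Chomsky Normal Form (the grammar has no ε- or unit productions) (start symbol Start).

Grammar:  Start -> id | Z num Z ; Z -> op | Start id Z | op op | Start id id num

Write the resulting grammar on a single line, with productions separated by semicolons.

Introduce a nonterminal for each terminal appearing in a rule of length ≥ 2: X1 → num, X2 → id, X3 → op.
Binarize each right-hand side of length ≥ 3 by chaining fresh nonterminals (Y1, Y2, …): affected rules were Start → Z X1 Z; Z → Start X2 Z; Z → Start X2 X2 X1.

Start -> id | Z Y1; Z -> op | Start Y2 | X3 X3 | Start Y3; X1 -> num; X2 -> id; X3 -> op; Y1 -> X1 Z; Y2 -> X2 Z; Y3 -> X2 Y4; Y4 -> X2 X1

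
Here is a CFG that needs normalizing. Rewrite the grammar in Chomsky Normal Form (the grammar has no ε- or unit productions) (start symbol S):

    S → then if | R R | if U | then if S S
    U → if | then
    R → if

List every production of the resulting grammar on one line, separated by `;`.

S → X1 X2 | R R | X2 U | X1 Y1; U → if | then; R → if; X1 → then; X2 → if; Y1 → X2 Y2; Y2 → S S

Introduce a nonterminal for each terminal appearing in a rule of length ≥ 2: X1 → then, X2 → if.
Binarize each right-hand side of length ≥ 3 by chaining fresh nonterminals (Y1, Y2, …): affected rules were S → X1 X2 S S.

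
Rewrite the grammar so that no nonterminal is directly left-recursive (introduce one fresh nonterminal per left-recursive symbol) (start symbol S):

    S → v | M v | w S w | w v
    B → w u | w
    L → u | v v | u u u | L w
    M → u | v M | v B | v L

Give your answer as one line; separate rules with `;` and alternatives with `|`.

Directly left-recursive nonterminal: L.
For L: α = {w}, β = {u, v v, u u u}. Rewrite as L → β L' and L' → α L' | ε.

S → v | M v | w S w | w v; B → w u | w; L → u L' | v v L' | u u u L'; M → u | v M | v B | v L; L' → w L' | ε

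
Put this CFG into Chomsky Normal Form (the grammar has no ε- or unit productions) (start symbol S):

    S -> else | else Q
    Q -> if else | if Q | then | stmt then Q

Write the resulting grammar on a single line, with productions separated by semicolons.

S -> else | X1 Q; Q -> X2 X1 | X2 Q | then | X3 Y1; X1 -> else; X2 -> if; X3 -> stmt; X4 -> then; Y1 -> X4 Q

Introduce a nonterminal for each terminal appearing in a rule of length ≥ 2: X1 → else, X2 → if, X3 → stmt, X4 → then.
Binarize each right-hand side of length ≥ 3 by chaining fresh nonterminals (Y1, Y2, …): affected rules were Q → X3 X4 Q.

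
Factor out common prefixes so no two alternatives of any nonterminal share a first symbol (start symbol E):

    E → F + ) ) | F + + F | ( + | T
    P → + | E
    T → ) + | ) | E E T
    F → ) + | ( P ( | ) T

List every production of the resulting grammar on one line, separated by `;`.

E → ( + | T | F + E'; P → + | E; T → E E T | ) T'; F → ( P ( | ) F'; E' → ) ) | + F; T' → + | ε; F' → + | T

E has alternatives sharing prefix 'F +': factor to E → F + E' with E' → ) ) | + F.
T has alternatives sharing prefix ')': factor to T → ) T' with T' → + | ε.
F has alternatives sharing prefix ')': factor to F → ) F' with F' → + | T.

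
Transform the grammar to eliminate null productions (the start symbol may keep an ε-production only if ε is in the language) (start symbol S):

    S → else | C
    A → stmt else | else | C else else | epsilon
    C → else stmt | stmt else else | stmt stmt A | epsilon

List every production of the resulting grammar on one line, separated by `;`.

S → else | C | epsilon; A → stmt else | else | C else else | else else; C → else stmt | stmt else else | stmt stmt A | stmt stmt

The nullable symbols are {A, C, S}.
ε ∈ L(G) since S is nullable, so keep S → ε.
Add the nullable-subset variants: A → C else else gives C else else | else else. C → stmt stmt A gives stmt stmt A | stmt stmt.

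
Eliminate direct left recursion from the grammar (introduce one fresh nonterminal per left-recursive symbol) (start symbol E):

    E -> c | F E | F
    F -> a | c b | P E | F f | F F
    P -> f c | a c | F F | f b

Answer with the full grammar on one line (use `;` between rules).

E -> c | F E | F; F -> a F' | c b F' | P E F'; P -> f c | a c | F F | f b; F' -> f F' | F F' | ε

Left recursion appears on F.
For F: α = {f, F}, β = {a, c b, P E}. Rewrite as F → β F' and F' → α F' | ε.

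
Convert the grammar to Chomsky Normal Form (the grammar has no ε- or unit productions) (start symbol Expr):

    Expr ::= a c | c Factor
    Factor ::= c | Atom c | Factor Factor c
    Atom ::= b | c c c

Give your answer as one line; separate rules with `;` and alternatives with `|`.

Introduce a nonterminal for each terminal appearing in a rule of length ≥ 2: X1 → a, X2 → c.
Binarize each right-hand side of length ≥ 3 by chaining fresh nonterminals (Y1, Y2, …): affected rules were Factor → Factor Factor X2; Atom → X2 X2 X2.

Expr ::= X1 X2 | X2 Factor; Factor ::= c | Atom X2 | Factor Y1; Atom ::= b | X2 Y2; X1 ::= a; X2 ::= c; Y1 ::= Factor X2; Y2 ::= X2 X2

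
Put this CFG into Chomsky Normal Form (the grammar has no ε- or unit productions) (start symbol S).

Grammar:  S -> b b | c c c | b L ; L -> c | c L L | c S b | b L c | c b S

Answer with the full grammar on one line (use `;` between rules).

Introduce a nonterminal for each terminal appearing in a rule of length ≥ 2: X1 → b, X2 → c.
Binarize each right-hand side of length ≥ 3 by chaining fresh nonterminals (Y1, Y2, …): affected rules were S → X2 X2 X2; L → X2 L L; L → X2 S X1; L → X1 L X2.

S -> X1 X1 | X2 Y1 | X1 L; L -> c | X2 Y2 | X2 Y3 | X1 Y4 | X2 Y5; X1 -> b; X2 -> c; Y1 -> X2 X2; Y2 -> L L; Y3 -> S X1; Y4 -> L X2; Y5 -> X1 S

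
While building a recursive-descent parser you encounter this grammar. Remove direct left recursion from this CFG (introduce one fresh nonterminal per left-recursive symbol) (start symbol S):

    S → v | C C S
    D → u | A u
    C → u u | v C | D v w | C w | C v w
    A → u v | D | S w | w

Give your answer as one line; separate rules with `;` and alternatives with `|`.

S → v | C C S; D → u | A u; C → u u C' | v C C' | D v w C'; A → u v | D | S w | w; C' → w C' | v w C' | ε

Directly left-recursive nonterminal: C.
For C: α = {w, v w}, β = {u u, v C, D v w}. Rewrite as C → β C' and C' → α C' | ε.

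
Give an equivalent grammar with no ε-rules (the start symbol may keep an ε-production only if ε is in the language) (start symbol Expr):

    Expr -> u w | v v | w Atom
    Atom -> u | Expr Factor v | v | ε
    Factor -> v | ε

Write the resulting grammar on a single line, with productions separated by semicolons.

Expr -> u w | v v | w Atom | w; Atom -> u | Expr Factor v | Expr v | v; Factor -> v

The nullable symbols are {Atom, Factor}.
ε ∉ L(G), so no ε-production is kept.
Add the nullable-subset variants: Expr → w Atom gives w Atom | w. Atom → Expr Factor v gives Expr Factor v | Expr v.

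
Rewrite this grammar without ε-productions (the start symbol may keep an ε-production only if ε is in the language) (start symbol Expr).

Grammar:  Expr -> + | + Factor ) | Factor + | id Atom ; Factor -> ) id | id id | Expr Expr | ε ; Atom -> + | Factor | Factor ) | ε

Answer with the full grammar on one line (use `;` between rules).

Nullable set = {Atom, Factor}.
ε ∉ L(G), so no ε-production is kept.
For each production, add variants omitting each subset of nullable occurrences: Expr → + Factor ) gives + Factor ) | + ). Expr → id Atom gives id Atom | id. Atom → Factor ) gives Factor ) | ).

Expr -> + | + Factor ) | + ) | Factor + | id Atom | id; Factor -> ) id | id id | Expr Expr; Atom -> + | Factor | Factor ) | )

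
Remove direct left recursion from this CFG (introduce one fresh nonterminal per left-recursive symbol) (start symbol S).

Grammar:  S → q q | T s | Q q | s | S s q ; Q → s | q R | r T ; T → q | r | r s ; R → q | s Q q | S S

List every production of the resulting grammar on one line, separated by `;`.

S → q q S' | T s S' | Q q S' | s S'; Q → s | q R | r T; T → q | r | r s; R → q | s Q q | S S; S' → s q S' | ε

Directly left-recursive nonterminal: S.
For S: α = {s q}, β = {q q, T s, Q q, s}. Rewrite as S → β S' and S' → α S' | ε.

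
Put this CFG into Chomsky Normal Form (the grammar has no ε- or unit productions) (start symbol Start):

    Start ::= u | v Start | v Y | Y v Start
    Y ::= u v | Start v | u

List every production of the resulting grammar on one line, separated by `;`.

Start ::= u | X1 Start | X1 Y | Y Y1; Y ::= X2 X1 | Start X1 | u; X1 ::= v; X2 ::= u; Y1 ::= X1 Start

Introduce a nonterminal for each terminal appearing in a rule of length ≥ 2: X1 → v, X2 → u.
Binarize each right-hand side of length ≥ 3 by chaining fresh nonterminals (Y1, Y2, …): affected rules were Start → Y X1 Start.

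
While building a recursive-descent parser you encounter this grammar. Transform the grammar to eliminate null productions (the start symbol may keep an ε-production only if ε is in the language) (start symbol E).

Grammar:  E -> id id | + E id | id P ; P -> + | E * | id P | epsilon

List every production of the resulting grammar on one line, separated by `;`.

Nullable nonterminals: {P}.
ε ∉ L(G), so no ε-production is kept.
Expand every rule over subsets of its nullable positions: E → id P gives id P | id. P → id P gives id P | id.

E -> id id | + E id | id P | id; P -> + | E * | id P | id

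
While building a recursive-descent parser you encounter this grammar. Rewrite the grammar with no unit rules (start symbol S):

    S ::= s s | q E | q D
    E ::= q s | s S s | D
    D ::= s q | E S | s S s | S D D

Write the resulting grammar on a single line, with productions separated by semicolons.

S ::= s s | q E | q D; E ::= q s | s S s | s q | E S | S D D; D ::= s q | E S | s S s | S D D

Unit pairs: E ⇒* {D}.
For each unit pair (A, B), copy every non-unit production of B to A, then drop all unit productions.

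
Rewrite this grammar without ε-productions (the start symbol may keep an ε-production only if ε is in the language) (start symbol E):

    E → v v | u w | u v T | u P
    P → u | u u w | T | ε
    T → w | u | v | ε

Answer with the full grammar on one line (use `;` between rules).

E → v v | u w | u v T | u v | u P | u; P → u | u u w | T; T → w | u | v

The nullable symbols are {P, T}.
ε ∉ L(G), so no ε-production is kept.
Expand every rule over subsets of its nullable positions: E → u v T gives u v T | u v. E → u P gives u P | u.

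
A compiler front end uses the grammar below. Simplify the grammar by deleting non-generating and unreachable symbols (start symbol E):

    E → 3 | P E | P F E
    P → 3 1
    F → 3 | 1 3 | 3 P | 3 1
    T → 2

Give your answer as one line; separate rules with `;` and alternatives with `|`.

E → 3 | P E | P F E; P → 3 1; F → 3 | 1 3 | 3 P | 3 1

Generating nonterminals: {E, F, P, T}.
Reachable from E after that: {E, F, P}.
Removed useless symbols: {T} and every production mentioning them.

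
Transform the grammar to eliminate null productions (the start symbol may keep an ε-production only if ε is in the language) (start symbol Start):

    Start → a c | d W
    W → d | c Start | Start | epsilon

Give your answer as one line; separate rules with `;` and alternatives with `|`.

Start → a c | d W | d; W → d | c Start | Start

Nullable set = {W}.
ε ∉ L(G), so no ε-production is kept.
For each production, add variants omitting each subset of nullable occurrences: Start → d W gives d W | d.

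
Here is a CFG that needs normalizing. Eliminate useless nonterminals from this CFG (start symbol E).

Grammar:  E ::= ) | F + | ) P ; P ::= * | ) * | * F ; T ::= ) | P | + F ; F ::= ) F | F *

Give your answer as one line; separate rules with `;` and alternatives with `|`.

E ::= ) | ) P; P ::= * | ) *

Generating nonterminals: {E, P, T}.
Reachable from E after that: {E, P}.
Removed useless symbols: {F, T} and every production mentioning them.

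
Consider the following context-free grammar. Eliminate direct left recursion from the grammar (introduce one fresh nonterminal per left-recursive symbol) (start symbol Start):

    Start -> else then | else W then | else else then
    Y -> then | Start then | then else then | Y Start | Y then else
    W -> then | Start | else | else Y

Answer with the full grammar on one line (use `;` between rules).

Start -> else then | else W then | else else then; Y -> then Y1 | Start then Y1 | then else then Y1; W -> then | Start | else | else Y; Y1 -> Start Y1 | then else Y1 | ε

Y is directly left-recursive.
For Y: α = {Start, then else}, β = {then, Start then, then else then}. Rewrite as Y → β Y1 and Y1 → α Y1 | ε.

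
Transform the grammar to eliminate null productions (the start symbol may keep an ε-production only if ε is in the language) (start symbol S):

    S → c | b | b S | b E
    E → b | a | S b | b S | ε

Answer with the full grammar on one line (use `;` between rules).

Nullable set = {E}.
ε ∉ L(G), so no ε-production is kept.

S → c | b | b S | b E; E → b | a | S b | b S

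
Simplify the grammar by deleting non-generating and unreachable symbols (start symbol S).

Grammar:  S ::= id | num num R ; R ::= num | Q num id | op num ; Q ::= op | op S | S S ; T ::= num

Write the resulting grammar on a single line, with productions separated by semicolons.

Generating nonterminals: {Q, R, S, T}.
Reachable from S after that: {Q, R, S}.
Removed useless symbols: {T} and every production mentioning them.

S ::= id | num num R; R ::= num | Q num id | op num; Q ::= op | op S | S S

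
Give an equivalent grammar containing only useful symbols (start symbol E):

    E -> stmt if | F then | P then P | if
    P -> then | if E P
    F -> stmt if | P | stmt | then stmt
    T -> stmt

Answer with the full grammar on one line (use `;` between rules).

Generating nonterminals: {E, F, P, T}.
Reachable from E after that: {E, F, P}.
Removed useless symbols: {T} and every production mentioning them.

E -> stmt if | F then | P then P | if; P -> then | if E P; F -> stmt if | P | stmt | then stmt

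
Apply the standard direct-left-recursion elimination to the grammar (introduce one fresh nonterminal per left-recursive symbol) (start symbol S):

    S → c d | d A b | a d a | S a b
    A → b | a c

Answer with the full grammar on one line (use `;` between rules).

Directly left-recursive nonterminal: S.
For S: α = {a b}, β = {c d, d A b, a d a}. Rewrite as S → β S' and S' → α S' | ε.

S → c d S' | d A b S' | a d a S'; A → b | a c; S' → a b S' | ε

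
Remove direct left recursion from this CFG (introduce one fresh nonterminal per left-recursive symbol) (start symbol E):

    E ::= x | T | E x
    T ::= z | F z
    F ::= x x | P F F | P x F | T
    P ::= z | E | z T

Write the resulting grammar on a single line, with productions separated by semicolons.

Directly left-recursive nonterminal: E.
For E: α = {x}, β = {x, T}. Rewrite as E → β E' and E' → α E' | ε.

E ::= x E' | T E'; T ::= z | F z; F ::= x x | P F F | P x F | T; P ::= z | E | z T; E' ::= x E' | ε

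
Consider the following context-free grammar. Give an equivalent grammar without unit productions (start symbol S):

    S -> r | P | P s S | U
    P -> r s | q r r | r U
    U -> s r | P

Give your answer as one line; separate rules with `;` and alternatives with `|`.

Unit pairs: S ⇒* {P, U}; U ⇒* {P}.
For each unit pair (A, B), copy every non-unit production of B to A, then drop all unit productions.

S -> s r | r | P s S | r s | q r r | r U; P -> r s | q r r | r U; U -> s r | r s | q r r | r U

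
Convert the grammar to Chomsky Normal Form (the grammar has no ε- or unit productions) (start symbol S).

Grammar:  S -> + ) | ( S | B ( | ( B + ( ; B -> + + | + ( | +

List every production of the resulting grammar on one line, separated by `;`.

S -> X1 X2 | X3 S | B X3 | X3 Y1; B -> X1 X1 | X1 X3 | +; X1 -> +; X2 -> ); X3 -> (; Y1 -> B Y2; Y2 -> X1 X3

Introduce a nonterminal for each terminal appearing in a rule of length ≥ 2: X1 → +, X2 → ), X3 → (.
Binarize each right-hand side of length ≥ 3 by chaining fresh nonterminals (Y1, Y2, …): affected rules were S → X3 B X1 X3.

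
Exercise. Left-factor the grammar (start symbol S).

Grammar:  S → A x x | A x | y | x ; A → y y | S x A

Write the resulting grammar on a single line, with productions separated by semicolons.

S → y | x | A x S'; A → y y | S x A; S' → x | ε

S has alternatives sharing prefix 'A x': factor to S → A x S' with S' → x | ε.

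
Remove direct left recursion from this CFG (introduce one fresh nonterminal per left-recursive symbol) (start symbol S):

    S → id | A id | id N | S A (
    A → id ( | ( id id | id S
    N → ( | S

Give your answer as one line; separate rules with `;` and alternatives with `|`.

S → id S' | A id S' | id N S'; A → id ( | ( id id | id S; N → ( | S; S' → A ( S' | ε

S is directly left-recursive.
For S: α = {A (}, β = {id, A id, id N}. Rewrite as S → β S' and S' → α S' | ε.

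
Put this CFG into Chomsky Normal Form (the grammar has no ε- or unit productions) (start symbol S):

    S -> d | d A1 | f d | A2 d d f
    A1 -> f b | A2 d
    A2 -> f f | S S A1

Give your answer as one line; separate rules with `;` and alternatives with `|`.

Introduce a nonterminal for each terminal appearing in a rule of length ≥ 2: X1 → d, X2 → f, X3 → b.
Binarize each right-hand side of length ≥ 3 by chaining fresh nonterminals (Y1, Y2, …): affected rules were S → A2 X1 X1 X2; A2 → S S A1.

S -> d | X1 A1 | X2 X1 | A2 Y1; A1 -> X2 X3 | A2 X1; A2 -> X2 X2 | S Y3; X1 -> d; X2 -> f; X3 -> b; Y1 -> X1 Y2; Y2 -> X1 X2; Y3 -> S A1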